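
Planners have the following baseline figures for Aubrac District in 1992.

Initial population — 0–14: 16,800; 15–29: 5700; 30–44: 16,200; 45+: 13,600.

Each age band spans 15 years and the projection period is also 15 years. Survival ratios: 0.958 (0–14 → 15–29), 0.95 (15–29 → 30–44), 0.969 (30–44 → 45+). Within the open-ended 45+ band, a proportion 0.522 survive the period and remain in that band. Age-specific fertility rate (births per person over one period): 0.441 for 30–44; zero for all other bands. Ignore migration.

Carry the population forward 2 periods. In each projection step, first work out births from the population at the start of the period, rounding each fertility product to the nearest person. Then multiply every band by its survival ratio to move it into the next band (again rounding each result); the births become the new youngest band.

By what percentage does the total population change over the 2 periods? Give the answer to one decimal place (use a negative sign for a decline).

Let group 1 be 0–14 through group 4 = 45+.
After projecting period 1:
Births: 16200 * 0.441 = 7144
Group 2: 16800 * 0.958 = 16094
Group 3: 5700 * 0.95 = 5415
Group 4: 16200 * 0.969 + 13600 * 0.522 = 15698 + 7099 = 22797
End of period: [7144, 16094, 5415, 22797]
After projecting period 2:
Births: 5415 * 0.441 = 2388
Group 2: 7144 * 0.958 = 6844
Group 3: 16094 * 0.95 = 15289
Group 4: 5415 * 0.969 + 22797 * 0.522 = 5247 + 11900 = 17147
End of period: [2388, 6844, 15289, 17147]
Total: 52300 → 41668; change = -10632; percentage change = -20.3%

-20.3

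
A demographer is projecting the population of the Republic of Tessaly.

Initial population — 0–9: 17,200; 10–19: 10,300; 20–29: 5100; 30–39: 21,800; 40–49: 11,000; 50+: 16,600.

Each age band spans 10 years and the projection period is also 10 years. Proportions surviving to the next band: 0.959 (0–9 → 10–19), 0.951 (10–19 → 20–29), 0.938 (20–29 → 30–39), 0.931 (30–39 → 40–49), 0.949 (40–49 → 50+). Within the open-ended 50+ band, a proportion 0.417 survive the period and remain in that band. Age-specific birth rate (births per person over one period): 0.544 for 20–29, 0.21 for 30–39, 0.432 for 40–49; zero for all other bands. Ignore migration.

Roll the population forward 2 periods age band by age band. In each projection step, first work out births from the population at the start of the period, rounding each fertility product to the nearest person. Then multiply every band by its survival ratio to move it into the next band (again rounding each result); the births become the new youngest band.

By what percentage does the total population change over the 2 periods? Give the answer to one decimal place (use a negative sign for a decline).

0.7

— Period 1 —
Births: 5100 × 0.544 = 2774  |  21800 × 0.21 = 4578  |  11000 × 0.432 = 4752 ⇒ total 12104
10–19: 17200 × 0.959 = 16495
20–29: 10300 × 0.951 = 9795
30–39: 5100 × 0.938 = 4784
40–49: 21800 × 0.931 = 20296
50+: 11000 × 0.949 + 16600 × 0.417 = 10439 + 6922 = 17361
Giving 12104 / 16495 / 9795 / 4784 / 20296 / 17361.
— Period 2 —
Births: 9795 × 0.544 = 5328  |  4784 × 0.21 = 1005  |  20296 × 0.432 = 8768 ⇒ total 15101
10–19: 12104 × 0.959 = 11608
20–29: 16495 × 0.951 = 15687
30–39: 9795 × 0.938 = 9188
40–49: 4784 × 0.931 = 4454
50+: 20296 × 0.949 + 17361 × 0.417 = 19261 + 7240 = 26501
Giving 15101 / 11608 / 15687 / 9188 / 4454 / 26501.
Total: 82000 → 82539; change = 539; percentage change = 0.7%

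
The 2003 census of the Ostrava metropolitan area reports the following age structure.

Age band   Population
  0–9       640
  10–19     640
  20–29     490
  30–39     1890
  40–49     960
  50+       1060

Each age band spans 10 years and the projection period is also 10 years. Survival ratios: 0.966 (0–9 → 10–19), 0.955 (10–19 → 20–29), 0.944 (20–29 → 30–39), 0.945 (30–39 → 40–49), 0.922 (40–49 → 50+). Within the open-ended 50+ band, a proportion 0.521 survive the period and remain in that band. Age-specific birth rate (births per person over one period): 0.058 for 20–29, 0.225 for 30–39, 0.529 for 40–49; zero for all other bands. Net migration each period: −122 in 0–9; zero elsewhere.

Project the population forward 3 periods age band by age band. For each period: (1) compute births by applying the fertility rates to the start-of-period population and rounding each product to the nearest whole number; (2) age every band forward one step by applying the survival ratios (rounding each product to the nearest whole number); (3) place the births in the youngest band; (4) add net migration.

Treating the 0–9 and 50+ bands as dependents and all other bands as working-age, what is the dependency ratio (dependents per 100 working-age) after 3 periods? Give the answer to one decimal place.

68.7

Period 1.
Births: 490 × 0.058 = 28  |  1890 × 0.225 = 425  |  960 × 0.529 = 508 — total 961
10–19: 640 × 0.966 = 618
20–29: 640 × 0.955 = 611
30–39: 490 × 0.944 = 463
40–49: 1890 × 0.945 = 1786
50+: 960 × 0.922 + 1060 × 0.521 = 885 + 552 = 1437
Net migration: 0–9 − 122 → 839
End of period: [839, 618, 611, 463, 1786, 1437]
Period 2.
Births: 611 × 0.058 = 35  |  463 × 0.225 = 104  |  1786 × 0.529 = 945 — total 1084
10–19: 839 × 0.966 = 810
20–29: 618 × 0.955 = 590
30–39: 611 × 0.944 = 577
40–49: 463 × 0.945 = 438
50+: 1786 × 0.922 + 1437 × 0.521 = 1647 + 749 = 2396
Net migration: 0–9 − 122 → 962
End of period: [962, 810, 590, 577, 438, 2396]
Period 3.
Births: 590 × 0.058 = 34  |  577 × 0.225 = 130  |  438 × 0.529 = 232 — total 396
10–19: 962 × 0.966 = 929
20–29: 810 × 0.955 = 774
30–39: 590 × 0.944 = 557
40–49: 577 × 0.945 = 545
50+: 438 × 0.922 + 2396 × 0.521 = 404 + 1248 = 1652
Net migration: 0–9 − 122 → 274
End of period: [274, 929, 774, 557, 545, 1652]
Dependents (band 0–9 + band 50+) = 274 + 1652 = 1926; working-age = 2805; ratio = 1926/2805 × 100 = 68.7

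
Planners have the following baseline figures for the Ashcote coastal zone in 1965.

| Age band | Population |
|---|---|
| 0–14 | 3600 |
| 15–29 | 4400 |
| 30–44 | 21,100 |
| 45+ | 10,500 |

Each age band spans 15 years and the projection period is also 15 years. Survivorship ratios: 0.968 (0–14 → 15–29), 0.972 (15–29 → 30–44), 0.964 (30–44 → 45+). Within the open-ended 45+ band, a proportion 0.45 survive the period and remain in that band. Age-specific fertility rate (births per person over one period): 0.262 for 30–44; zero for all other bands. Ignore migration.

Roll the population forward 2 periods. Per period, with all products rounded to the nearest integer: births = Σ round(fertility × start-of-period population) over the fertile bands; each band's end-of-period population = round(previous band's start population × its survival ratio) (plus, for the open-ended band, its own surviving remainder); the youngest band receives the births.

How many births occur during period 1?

5528

— Period 1 —
Births: 21100 × 0.262 = 5528
15–29: 3600 × 0.968 = 3485
30–44: 4400 × 0.972 = 4277
45+: 21100 × 0.964 + 10500 × 0.45 = 20340 + 4725 = 25065
End of period: [5528, 3485, 4277, 25065]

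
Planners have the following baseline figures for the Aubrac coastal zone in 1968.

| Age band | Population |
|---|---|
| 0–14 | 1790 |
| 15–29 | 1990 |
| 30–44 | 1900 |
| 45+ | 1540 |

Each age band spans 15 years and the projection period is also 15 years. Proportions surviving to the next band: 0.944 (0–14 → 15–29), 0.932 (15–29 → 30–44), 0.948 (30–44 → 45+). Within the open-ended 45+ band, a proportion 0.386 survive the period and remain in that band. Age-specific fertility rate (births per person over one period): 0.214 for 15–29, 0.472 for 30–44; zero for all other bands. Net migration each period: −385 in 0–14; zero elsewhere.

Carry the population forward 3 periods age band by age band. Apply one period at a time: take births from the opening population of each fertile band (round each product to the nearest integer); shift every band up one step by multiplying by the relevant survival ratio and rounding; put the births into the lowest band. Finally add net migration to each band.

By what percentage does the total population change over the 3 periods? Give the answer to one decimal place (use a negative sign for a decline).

-34.8

Period 1.
Births: 1990 × 0.214 = 426, 1900 × 0.472 = 897 → total 1323
15–29: 1790 × 0.944 = 1690
30–44: 1990 × 0.932 = 1855
45+: 1900 × 0.948 + 1540 × 0.386 = 1801 + 594 = 2395
Net migration: 0–14 − 385 → 938
Population now: 0–14=938, 15–29=1690, 30–44=1855, 45+=2395
Period 2.
Births: 1690 × 0.214 = 362, 1855 × 0.472 = 876 → total 1238
15–29: 938 × 0.944 = 885
30–44: 1690 × 0.932 = 1575
45+: 1855 × 0.948 + 2395 × 0.386 = 1759 + 924 = 2683
Net migration: 0–14 − 385 → 853
Population now: 0–14=853, 15–29=885, 30–44=1575, 45+=2683
Period 3.
Births: 885 × 0.214 = 189, 1575 × 0.472 = 743 → total 932
15–29: 853 × 0.944 = 805
30–44: 885 × 0.932 = 825
45+: 1575 × 0.948 + 2683 × 0.386 = 1493 + 1036 = 2529
Net migration: 0–14 − 385 → 547
Population now: 0–14=547, 15–29=805, 30–44=825, 45+=2529
Total: 7220 → 4706; change = -2514; percentage change = -34.8%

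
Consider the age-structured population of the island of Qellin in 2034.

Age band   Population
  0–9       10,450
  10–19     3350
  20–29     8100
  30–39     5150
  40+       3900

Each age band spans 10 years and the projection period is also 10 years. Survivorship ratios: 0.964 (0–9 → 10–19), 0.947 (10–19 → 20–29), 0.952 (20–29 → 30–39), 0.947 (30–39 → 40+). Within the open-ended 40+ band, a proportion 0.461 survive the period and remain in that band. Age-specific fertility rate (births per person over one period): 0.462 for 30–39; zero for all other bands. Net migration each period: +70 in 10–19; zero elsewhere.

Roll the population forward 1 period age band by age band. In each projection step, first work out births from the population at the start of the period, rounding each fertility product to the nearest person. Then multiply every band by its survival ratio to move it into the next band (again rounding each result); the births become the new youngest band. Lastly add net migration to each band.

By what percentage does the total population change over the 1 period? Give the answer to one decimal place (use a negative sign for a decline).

-2.8

Period 1:
Births: 5150 × 0.462 = 2379
10–19: 10450 × 0.964 = 10074
20–29: 3350 × 0.947 = 3172
30–39: 8100 × 0.952 = 7711
40+: 5150 × 0.947 + 3900 × 0.461 = 4877 + 1798 = 6675
Net migration: 10–19 + 70 → 10144
→ [2379, 10144, 3172, 7711, 6675]
Total: 30950 → 30081; change = -869; percentage change = -2.8%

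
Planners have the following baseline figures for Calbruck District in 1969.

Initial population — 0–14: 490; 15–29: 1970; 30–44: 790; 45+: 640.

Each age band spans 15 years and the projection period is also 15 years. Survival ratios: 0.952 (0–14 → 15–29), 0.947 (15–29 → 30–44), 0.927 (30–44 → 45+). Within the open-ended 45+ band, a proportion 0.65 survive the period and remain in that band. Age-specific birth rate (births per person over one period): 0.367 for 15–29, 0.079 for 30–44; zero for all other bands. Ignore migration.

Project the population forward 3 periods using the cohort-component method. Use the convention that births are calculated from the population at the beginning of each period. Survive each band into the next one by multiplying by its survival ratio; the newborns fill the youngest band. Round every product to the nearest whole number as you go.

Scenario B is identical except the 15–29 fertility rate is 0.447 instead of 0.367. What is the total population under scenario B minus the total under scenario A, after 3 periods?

305

Numbering the groups 1..4 from youngest to oldest:
Period 1.
Births: 1970 × 0.367 = 723  |  790 × 0.079 = 62 → total 785
Group 2: 490 × 0.952 = 466
Group 3: 1970 × 0.947 = 1866
Group 4: 790 × 0.927 + 640 × 0.65 = 732 + 416 = 1148
→ [785, 466, 1866, 1148]
Period 2.
Births: 466 × 0.367 = 171  |  1866 × 0.079 = 147 → total 318
Group 2: 785 × 0.952 = 747
Group 3: 466 × 0.947 = 441
Group 4: 1866 × 0.927 + 1148 × 0.65 = 1730 + 746 = 2476
→ [318, 747, 441, 2476]
Period 3.
Births: 747 × 0.367 = 274  |  441 × 0.079 = 35 → total 309
Group 2: 318 × 0.952 = 303
Group 3: 747 × 0.947 = 707
Group 4: 441 × 0.927 + 2476 × 0.65 = 409 + 1609 = 2018
→ [309, 303, 707, 2018]
Scenario A total after 3 periods: 3337
Scenario B projection —
Period 1.
Births: 1970 × 0.447 = 881  |  790 × 0.079 = 62 → total 943
Group 2: 490 × 0.952 = 466
Group 3: 1970 × 0.947 = 1866
Group 4: 790 × 0.927 + 640 × 0.65 = 732 + 416 = 1148
→ [943, 466, 1866, 1148]
Period 2.
Births: 466 × 0.447 = 208  |  1866 × 0.079 = 147 → total 355
Group 2: 943 × 0.952 = 898
Group 3: 466 × 0.947 = 441
Group 4: 1866 × 0.927 + 1148 × 0.65 = 1730 + 746 = 2476
→ [355, 898, 441, 2476]
Period 3.
Births: 898 × 0.447 = 401  |  441 × 0.079 = 35 → total 436
Group 2: 355 × 0.952 = 338
Group 3: 898 × 0.947 = 850
Group 4: 441 × 0.927 + 2476 × 0.65 = 409 + 1609 = 2018
→ [436, 338, 850, 2018]
Scenario B total after 3 periods: 3642
Difference B − A = 3642 − 3337 = 305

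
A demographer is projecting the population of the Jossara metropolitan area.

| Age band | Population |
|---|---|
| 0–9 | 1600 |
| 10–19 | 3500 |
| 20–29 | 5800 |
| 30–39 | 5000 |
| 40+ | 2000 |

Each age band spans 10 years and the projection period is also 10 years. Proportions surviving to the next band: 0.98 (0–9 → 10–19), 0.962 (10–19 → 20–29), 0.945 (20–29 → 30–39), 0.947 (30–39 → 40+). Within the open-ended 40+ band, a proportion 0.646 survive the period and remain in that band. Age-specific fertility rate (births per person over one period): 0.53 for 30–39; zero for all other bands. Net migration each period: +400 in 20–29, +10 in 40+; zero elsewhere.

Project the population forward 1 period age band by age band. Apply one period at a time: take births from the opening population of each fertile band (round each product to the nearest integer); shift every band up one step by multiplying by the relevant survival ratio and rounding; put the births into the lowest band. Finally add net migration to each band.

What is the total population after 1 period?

19503

[period 1]
Births: 5000 × 0.53 = 2650
10–19: 1600 × 0.98 = 1568
20–29: 3500 × 0.962 = 3367
30–39: 5800 × 0.945 = 5481
40+: 5000 × 0.947 + 2000 × 0.646 = 4735 + 1292 = 6027
Net migration: 20–29 + 400 → 3767; 40+ + 10 → 6037
End of period: [2650, 1568, 3767, 5481, 6037]
Total after period 1: 2650 + 1568 + 3767 + 5481 + 6037 = 19503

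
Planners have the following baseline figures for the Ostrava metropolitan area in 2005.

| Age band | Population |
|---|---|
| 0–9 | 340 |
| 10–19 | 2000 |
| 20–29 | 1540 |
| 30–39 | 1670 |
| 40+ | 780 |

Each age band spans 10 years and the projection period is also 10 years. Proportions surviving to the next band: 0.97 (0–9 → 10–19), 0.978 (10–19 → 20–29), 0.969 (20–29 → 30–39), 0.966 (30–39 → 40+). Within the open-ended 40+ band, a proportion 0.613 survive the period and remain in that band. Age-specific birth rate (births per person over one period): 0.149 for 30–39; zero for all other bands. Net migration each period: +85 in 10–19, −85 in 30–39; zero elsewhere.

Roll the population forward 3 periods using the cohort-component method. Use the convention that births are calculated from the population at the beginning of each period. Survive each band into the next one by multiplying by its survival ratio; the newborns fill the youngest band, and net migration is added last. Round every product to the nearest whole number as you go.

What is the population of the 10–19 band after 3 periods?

After projecting period 1:
Births: 1670 × 0.149 = 249
10–19: 340 × 0.97 = 330
20–29: 2000 × 0.978 = 1956
30–39: 1540 × 0.969 = 1492
40+: 1670 × 0.966 + 780 × 0.613 = 1613 + 478 = 2091
Net migration: 10–19 + 85 → 415; 30–39 − 85 → 1407
End of period: [249, 415, 1956, 1407, 2091]
After projecting period 2:
Births: 1407 × 0.149 = 210
10–19: 249 × 0.97 = 242
20–29: 415 × 0.978 = 406
30–39: 1956 × 0.969 = 1895
40+: 1407 × 0.966 + 2091 × 0.613 = 1359 + 1282 = 2641
Net migration: 10–19 + 85 → 327; 30–39 − 85 → 1810
End of period: [210, 327, 406, 1810, 2641]
After projecting period 3:
Births: 1810 × 0.149 = 270
10–19: 210 × 0.97 = 204
20–29: 327 × 0.978 = 320
30–39: 406 × 0.969 = 393
40+: 1810 × 0.966 + 2641 × 0.613 = 1748 + 1619 = 3367
Net migration: 10–19 + 85 → 289; 30–39 − 85 → 308
End of period: [270, 289, 320, 308, 3367]

289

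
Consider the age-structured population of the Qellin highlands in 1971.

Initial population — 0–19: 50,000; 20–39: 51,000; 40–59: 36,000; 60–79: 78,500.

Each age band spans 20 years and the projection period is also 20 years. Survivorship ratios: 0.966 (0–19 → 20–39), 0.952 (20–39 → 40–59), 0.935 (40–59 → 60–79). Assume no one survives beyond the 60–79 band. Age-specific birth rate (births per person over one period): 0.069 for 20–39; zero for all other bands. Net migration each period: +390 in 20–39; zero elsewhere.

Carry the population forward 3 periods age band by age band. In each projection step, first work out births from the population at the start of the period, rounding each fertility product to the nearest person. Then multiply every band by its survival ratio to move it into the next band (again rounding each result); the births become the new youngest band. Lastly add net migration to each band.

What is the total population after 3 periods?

Numbering the groups 1..4 from youngest to oldest:
Period 1.
Births: 51000 × 0.069 = 3519
Group 2: 50000 × 0.966 = 48300
Group 3: 51000 × 0.952 = 48552
Group 4: 36000 × 0.935 = 33660
Net migration: Group 2 + 390 → 48690
Population now: 0–19=3519, 20–39=48690, 40–59=48552, 60–79=33660
Period 2.
Births: 48690 × 0.069 = 3360
Group 2: 3519 × 0.966 = 3399
Group 3: 48690 × 0.952 = 46353
Group 4: 48552 × 0.935 = 45396
Net migration: Group 2 + 390 → 3789
Population now: 0–19=3360, 20–39=3789, 40–59=46353, 60–79=45396
Period 3.
Births: 3789 × 0.069 = 261
Group 2: 3360 × 0.966 = 3246
Group 3: 3789 × 0.952 = 3607
Group 4: 46353 × 0.935 = 43340
Net migration: Group 2 + 390 → 3636
Population now: 0–19=261, 20–39=3636, 40–59=3607, 60–79=43340
Total after period 3: 261 + 3636 + 3607 + 43340 = 50844

50844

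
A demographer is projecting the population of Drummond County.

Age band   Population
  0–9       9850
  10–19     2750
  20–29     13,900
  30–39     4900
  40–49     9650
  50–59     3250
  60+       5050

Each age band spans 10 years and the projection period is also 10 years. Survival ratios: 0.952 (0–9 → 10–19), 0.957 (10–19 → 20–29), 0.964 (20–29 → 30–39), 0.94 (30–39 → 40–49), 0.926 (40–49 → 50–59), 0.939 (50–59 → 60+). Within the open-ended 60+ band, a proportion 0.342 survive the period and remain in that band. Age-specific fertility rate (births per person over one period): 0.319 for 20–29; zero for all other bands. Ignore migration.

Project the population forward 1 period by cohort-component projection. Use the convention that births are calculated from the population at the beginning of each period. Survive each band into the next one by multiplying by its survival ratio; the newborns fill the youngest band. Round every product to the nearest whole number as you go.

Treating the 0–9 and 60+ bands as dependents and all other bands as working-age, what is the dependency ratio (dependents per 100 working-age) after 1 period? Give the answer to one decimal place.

(Bands numbered youngest = 1 to oldest = 7.)
[period 1]
Births: 13900 * 0.319 = 4434
Band 2: 9850 * 0.952 = 9377
Band 3: 2750 * 0.957 = 2632
Band 4: 13900 * 0.964 = 13400
Band 5: 4900 * 0.94 = 4606
Band 6: 9650 * 0.926 = 8936
Band 7: 3250 * 0.939 + 5050 * 0.342 = 3052 + 1727 = 4779
End of period: [4434, 9377, 2632, 13400, 4606, 8936, 4779]
Dependents (band 0–9 + band 60+) = 4434 + 4779 = 9213; working-age = 38951; ratio = 9213/38951 × 100 = 23.7

23.7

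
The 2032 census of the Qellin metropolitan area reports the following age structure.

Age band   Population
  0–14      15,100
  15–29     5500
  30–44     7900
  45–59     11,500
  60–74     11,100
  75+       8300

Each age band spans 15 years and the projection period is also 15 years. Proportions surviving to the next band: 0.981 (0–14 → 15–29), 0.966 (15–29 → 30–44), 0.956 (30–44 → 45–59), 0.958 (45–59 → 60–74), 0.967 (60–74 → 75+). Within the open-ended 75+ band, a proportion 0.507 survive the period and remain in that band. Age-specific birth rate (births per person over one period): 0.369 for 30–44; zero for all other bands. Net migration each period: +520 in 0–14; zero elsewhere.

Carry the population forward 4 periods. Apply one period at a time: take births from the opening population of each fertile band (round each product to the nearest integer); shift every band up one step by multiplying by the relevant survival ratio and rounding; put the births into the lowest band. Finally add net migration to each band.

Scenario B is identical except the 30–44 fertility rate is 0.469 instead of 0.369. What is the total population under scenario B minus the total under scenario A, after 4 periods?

3302

— Period 1 —
Births: 7900 × 0.369 = 2915
15–29: 15100 × 0.981 = 14813
30–44: 5500 × 0.966 = 5313
45–59: 7900 × 0.956 = 7552
60–74: 11500 × 0.958 = 11017
75+: 11100 × 0.967 + 8300 × 0.507 = 10734 + 4208 = 14942
Net migration: 0–14 + 520 → 3435
Population now: 0–14=3435, 15–29=14813, 30–44=5313, 45–59=7552, 60–74=11017, 75+=14942
— Period 2 —
Births: 5313 × 0.369 = 1960
15–29: 3435 × 0.981 = 3370
30–44: 14813 × 0.966 = 14309
45–59: 5313 × 0.956 = 5079
60–74: 7552 × 0.958 = 7235
75+: 11017 × 0.967 + 14942 × 0.507 = 10653 + 7576 = 18229
Net migration: 0–14 + 520 → 2480
Population now: 0–14=2480, 15–29=3370, 30–44=14309, 45–59=5079, 60–74=7235, 75+=18229
— Period 3 —
Births: 14309 × 0.369 = 5280
15–29: 2480 × 0.981 = 2433
30–44: 3370 × 0.966 = 3255
45–59: 14309 × 0.956 = 13679
60–74: 5079 × 0.958 = 4866
75+: 7235 × 0.967 + 18229 × 0.507 = 6996 + 9242 = 16238
Net migration: 0–14 + 520 → 5800
Population now: 0–14=5800, 15–29=2433, 30–44=3255, 45–59=13679, 60–74=4866, 75+=16238
— Period 4 —
Births: 3255 × 0.369 = 1201
15–29: 5800 × 0.981 = 5690
30–44: 2433 × 0.966 = 2350
45–59: 3255 × 0.956 = 3112
60–74: 13679 × 0.958 = 13104
75+: 4866 × 0.967 + 16238 × 0.507 = 4705 + 8233 = 12938
Net migration: 0–14 + 520 → 1721
Population now: 0–14=1721, 15–29=5690, 30–44=2350, 45–59=3112, 60–74=13104, 75+=12938
Scenario A total after 4 periods: 38915
Scenario B projection —
— Period 1 —
Births: 7900 × 0.469 = 3705
15–29: 15100 × 0.981 = 14813
30–44: 5500 × 0.966 = 5313
45–59: 7900 × 0.956 = 7552
60–74: 11500 × 0.958 = 11017
75+: 11100 × 0.967 + 8300 × 0.507 = 10734 + 4208 = 14942
Net migration: 0–14 + 520 → 4225
Population now: 0–14=4225, 15–29=14813, 30–44=5313, 45–59=7552, 60–74=11017, 75+=14942
— Period 2 —
Births: 5313 × 0.469 = 2492
15–29: 4225 × 0.981 = 4145
30–44: 14813 × 0.966 = 14309
45–59: 5313 × 0.956 = 5079
60–74: 7552 × 0.958 = 7235
75+: 11017 × 0.967 + 14942 × 0.507 = 10653 + 7576 = 18229
Net migration: 0–14 + 520 → 3012
Population now: 0–14=3012, 15–29=4145, 30–44=14309, 45–59=5079, 60–74=7235, 75+=18229
— Period 3 —
Births: 14309 × 0.469 = 6711
15–29: 3012 × 0.981 = 2955
30–44: 4145 × 0.966 = 4004
45–59: 14309 × 0.956 = 13679
60–74: 5079 × 0.958 = 4866
75+: 7235 × 0.967 + 18229 × 0.507 = 6996 + 9242 = 16238
Net migration: 0–14 + 520 → 7231
Population now: 0–14=7231, 15–29=2955, 30–44=4004, 45–59=13679, 60–74=4866, 75+=16238
— Period 4 —
Births: 4004 × 0.469 = 1878
15–29: 7231 × 0.981 = 7094
30–44: 2955 × 0.966 = 2855
45–59: 4004 × 0.956 = 3828
60–74: 13679 × 0.958 = 13104
75+: 4866 × 0.967 + 16238 × 0.507 = 4705 + 8233 = 12938
Net migration: 0–14 + 520 → 2398
Population now: 0–14=2398, 15–29=7094, 30–44=2855, 45–59=3828, 60–74=13104, 75+=12938
Scenario B total after 4 periods: 42217
Difference B − A = 42217 − 38915 = 3302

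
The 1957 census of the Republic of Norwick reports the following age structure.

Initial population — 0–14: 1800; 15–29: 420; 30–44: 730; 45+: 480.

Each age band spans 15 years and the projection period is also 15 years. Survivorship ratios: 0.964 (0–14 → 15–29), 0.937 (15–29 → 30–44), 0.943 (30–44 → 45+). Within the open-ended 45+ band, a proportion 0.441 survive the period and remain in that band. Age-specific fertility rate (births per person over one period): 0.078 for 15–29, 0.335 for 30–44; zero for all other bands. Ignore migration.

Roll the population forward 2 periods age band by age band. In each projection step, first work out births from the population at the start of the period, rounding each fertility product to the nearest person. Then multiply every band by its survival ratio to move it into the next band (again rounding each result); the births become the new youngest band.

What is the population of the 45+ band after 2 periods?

Period 1:
Births: 420 × 0.078 = 33  |  730 × 0.335 = 245 → 278
15–29: 1800 × 0.964 = 1735
30–44: 420 × 0.937 = 394
45+: 730 × 0.943 + 480 × 0.441 = 688 + 212 = 900
End of period: [278, 1735, 394, 900]
Period 2:
Births: 1735 × 0.078 = 135  |  394 × 0.335 = 132 → 267
15–29: 278 × 0.964 = 268
30–44: 1735 × 0.937 = 1626
45+: 394 × 0.943 + 900 × 0.441 = 372 + 397 = 769
End of period: [267, 268, 1626, 769]

769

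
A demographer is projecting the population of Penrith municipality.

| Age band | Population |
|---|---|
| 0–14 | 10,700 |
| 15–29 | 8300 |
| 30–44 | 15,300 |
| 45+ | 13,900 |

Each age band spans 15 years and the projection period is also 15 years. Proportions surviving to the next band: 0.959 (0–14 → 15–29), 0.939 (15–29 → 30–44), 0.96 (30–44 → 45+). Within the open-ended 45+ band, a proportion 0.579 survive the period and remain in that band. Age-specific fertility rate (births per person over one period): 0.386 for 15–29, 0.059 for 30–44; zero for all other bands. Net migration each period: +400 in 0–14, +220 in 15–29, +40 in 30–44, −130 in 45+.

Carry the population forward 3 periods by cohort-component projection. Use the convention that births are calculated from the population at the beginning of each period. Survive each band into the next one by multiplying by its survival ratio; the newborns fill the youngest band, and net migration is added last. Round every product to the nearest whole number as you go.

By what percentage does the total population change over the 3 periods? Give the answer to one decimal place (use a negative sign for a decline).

Call the bands 1 to 4, youngest first.
After projecting period 1:
Births: 8300 * 0.386 = 3204, 15300 * 0.059 = 903 ⇒ total 4107
Band 2: 10700 * 0.959 = 10261
Band 3: 8300 * 0.939 = 7794
Band 4: 15300 * 0.96 + 13900 * 0.579 = 14688 + 8048 = 22736
Net migration: Band 1 + 400 → 4507; Band 2 + 220 → 10481; Band 3 + 40 → 7834; Band 4 − 130 → 22606
Population now: 0–14=4507, 15–29=10481, 30–44=7834, 45+=22606
After projecting period 2:
Births: 10481 * 0.386 = 4046, 7834 * 0.059 = 462 ⇒ total 4508
Band 2: 4507 * 0.959 = 4322
Band 3: 10481 * 0.939 = 9842
Band 4: 7834 * 0.96 + 22606 * 0.579 = 7521 + 13089 = 20610
Net migration: Band 1 + 400 → 4908; Band 2 + 220 → 4542; Band 3 + 40 → 9882; Band 4 − 130 → 20480
Population now: 0–14=4908, 15–29=4542, 30–44=9882, 45+=20480
After projecting period 3:
Births: 4542 * 0.386 = 1753, 9882 * 0.059 = 583 ⇒ total 2336
Band 2: 4908 * 0.959 = 4707
Band 3: 4542 * 0.939 = 4265
Band 4: 9882 * 0.96 + 20480 * 0.579 = 9487 + 11858 = 21345
Net migration: Band 1 + 400 → 2736; Band 2 + 220 → 4927; Band 3 + 40 → 4305; Band 4 − 130 → 21215
Population now: 0–14=2736, 15–29=4927, 30–44=4305, 45+=21215
Total: 48200 → 33183; change = -15017; percentage change = -31.2%

-31.2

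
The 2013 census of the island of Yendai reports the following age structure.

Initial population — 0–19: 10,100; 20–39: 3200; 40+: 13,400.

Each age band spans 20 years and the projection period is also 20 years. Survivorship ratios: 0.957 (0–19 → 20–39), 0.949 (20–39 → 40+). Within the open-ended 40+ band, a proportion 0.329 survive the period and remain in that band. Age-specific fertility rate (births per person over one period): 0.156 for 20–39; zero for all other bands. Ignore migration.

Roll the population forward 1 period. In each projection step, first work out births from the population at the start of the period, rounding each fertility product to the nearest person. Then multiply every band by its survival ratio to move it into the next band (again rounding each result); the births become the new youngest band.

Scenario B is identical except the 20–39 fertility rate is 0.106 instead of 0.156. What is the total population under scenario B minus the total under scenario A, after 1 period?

-160

After projecting period 1:
Births: 3200 × 0.156 = 499
20–39: 10100 × 0.957 = 9666
40+: 3200 × 0.949 + 13400 × 0.329 = 3037 + 4409 = 7446
End of period: [499, 9666, 7446]
Scenario A total after 1 period: 17611
Scenario B projection —
After projecting period 1:
Births: 3200 × 0.106 = 339
20–39: 10100 × 0.957 = 9666
40+: 3200 × 0.949 + 13400 × 0.329 = 3037 + 4409 = 7446
End of period: [339, 9666, 7446]
Scenario B total after 1 period: 17451
Difference B − A = 17451 − 17611 = -160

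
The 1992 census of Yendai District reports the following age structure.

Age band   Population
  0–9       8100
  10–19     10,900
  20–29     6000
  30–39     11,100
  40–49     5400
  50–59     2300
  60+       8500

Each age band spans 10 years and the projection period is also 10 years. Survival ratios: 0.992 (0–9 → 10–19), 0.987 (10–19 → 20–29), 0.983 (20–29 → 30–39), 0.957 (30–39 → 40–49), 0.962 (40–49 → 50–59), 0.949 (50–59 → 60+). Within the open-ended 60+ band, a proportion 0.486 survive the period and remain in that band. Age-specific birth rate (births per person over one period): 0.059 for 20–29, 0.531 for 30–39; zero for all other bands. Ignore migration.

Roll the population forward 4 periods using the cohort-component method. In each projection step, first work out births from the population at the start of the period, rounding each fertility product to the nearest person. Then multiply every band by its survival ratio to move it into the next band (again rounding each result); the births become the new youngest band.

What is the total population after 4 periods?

(Bands numbered youngest = 1 to oldest = 7.)
Period 1.
Births: 6000 × 0.059 = 354  |  11100 × 0.531 = 5894 → total 6248
Band 2: 8100 × 0.992 = 8035
Band 3: 10900 × 0.987 = 10758
Band 4: 6000 × 0.983 = 5898
Band 5: 11100 × 0.957 = 10623
Band 6: 5400 × 0.962 = 5195
Band 7: 2300 × 0.949 + 8500 × 0.486 = 2183 + 4131 = 6314
Population now: 0–9=6248, 10–19=8035, 20–29=10758, 30–39=5898, 40–49=10623, 50–59=5195, 60+=6314
Period 2.
Births: 10758 × 0.059 = 635  |  5898 × 0.531 = 3132 → total 3767
Band 2: 6248 × 0.992 = 6198
Band 3: 8035 × 0.987 = 7931
Band 4: 10758 × 0.983 = 10575
Band 5: 5898 × 0.957 = 5644
Band 6: 10623 × 0.962 = 10219
Band 7: 5195 × 0.949 + 6314 × 0.486 = 4930 + 3069 = 7999
Population now: 0–9=3767, 10–19=6198, 20–29=7931, 30–39=10575, 40–49=5644, 50–59=10219, 60+=7999
Period 3.
Births: 7931 × 0.059 = 468  |  10575 × 0.531 = 5615 → total 6083
Band 2: 3767 × 0.992 = 3737
Band 3: 6198 × 0.987 = 6117
Band 4: 7931 × 0.983 = 7796
Band 5: 10575 × 0.957 = 10120
Band 6: 5644 × 0.962 = 5430
Band 7: 10219 × 0.949 + 7999 × 0.486 = 9698 + 3888 = 13586
Population now: 0–9=6083, 10–19=3737, 20–29=6117, 30–39=7796, 40–49=10120, 50–59=5430, 60+=13586
Period 4.
Births: 6117 × 0.059 = 361  |  7796 × 0.531 = 4140 → total 4501
Band 2: 6083 × 0.992 = 6034
Band 3: 3737 × 0.987 = 3688
Band 4: 6117 × 0.983 = 6013
Band 5: 7796 × 0.957 = 7461
Band 6: 10120 × 0.962 = 9735
Band 7: 5430 × 0.949 + 13586 × 0.486 = 5153 + 6603 = 11756
Population now: 0–9=4501, 10–19=6034, 20–29=3688, 30–39=6013, 40–49=7461, 50–59=9735, 60+=11756
Total after period 4: 4501 + 6034 + 3688 + 6013 + 7461 + 9735 + 11756 = 49188

49188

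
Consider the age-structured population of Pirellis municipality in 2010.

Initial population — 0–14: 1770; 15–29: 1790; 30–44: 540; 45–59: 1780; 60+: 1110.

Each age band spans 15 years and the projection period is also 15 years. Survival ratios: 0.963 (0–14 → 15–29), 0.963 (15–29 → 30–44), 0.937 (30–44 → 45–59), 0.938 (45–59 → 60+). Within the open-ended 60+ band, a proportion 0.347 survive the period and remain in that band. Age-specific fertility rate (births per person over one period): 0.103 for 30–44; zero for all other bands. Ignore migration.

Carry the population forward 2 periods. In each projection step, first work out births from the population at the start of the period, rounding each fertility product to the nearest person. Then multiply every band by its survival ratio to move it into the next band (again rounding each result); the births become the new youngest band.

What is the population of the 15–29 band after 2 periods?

54

(Groups numbered youngest = 1 to oldest = 5.)
Period 1.
Births: 540 × 0.103 = 56
Group 2: 1770 × 0.963 = 1705
Group 3: 1790 × 0.963 = 1724
Group 4: 540 × 0.937 = 506
Group 5: 1780 × 0.938 + 1110 × 0.347 = 1670 + 385 = 2055
Giving 56 / 1705 / 1724 / 506 / 2055.
Period 2.
Births: 1724 × 0.103 = 178
Group 2: 56 × 0.963 = 54
Group 3: 1705 × 0.963 = 1642
Group 4: 1724 × 0.937 = 1615
Group 5: 506 × 0.938 + 2055 × 0.347 = 475 + 713 = 1188
Giving 178 / 54 / 1642 / 1615 / 1188.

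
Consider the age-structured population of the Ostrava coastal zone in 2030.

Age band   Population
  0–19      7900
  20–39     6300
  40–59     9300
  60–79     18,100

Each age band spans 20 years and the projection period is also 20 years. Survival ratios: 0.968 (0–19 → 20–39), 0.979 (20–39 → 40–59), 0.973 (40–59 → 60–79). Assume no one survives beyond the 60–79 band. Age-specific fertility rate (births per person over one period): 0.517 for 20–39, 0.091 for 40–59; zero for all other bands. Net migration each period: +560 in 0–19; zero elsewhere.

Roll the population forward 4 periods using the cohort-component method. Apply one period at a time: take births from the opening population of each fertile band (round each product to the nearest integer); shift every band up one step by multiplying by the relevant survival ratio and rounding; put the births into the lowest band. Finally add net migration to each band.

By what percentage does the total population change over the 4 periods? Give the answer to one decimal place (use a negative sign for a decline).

-61.4

Call the groups 1 to 4, youngest first.
After projecting period 1:
Births: 6300 × 0.517 = 3257, 9300 × 0.091 = 846 → 4103
Group 2: 7900 × 0.968 = 7647
Group 3: 6300 × 0.979 = 6168
Group 4: 9300 × 0.973 = 9049
Net migration: Group 1 + 560 → 4663
→ [4663, 7647, 6168, 9049]
After projecting period 2:
Births: 7647 × 0.517 = 3953, 6168 × 0.091 = 561 → 4514
Group 2: 4663 × 0.968 = 4514
Group 3: 7647 × 0.979 = 7486
Group 4: 6168 × 0.973 = 6001
Net migration: Group 1 + 560 → 5074
→ [5074, 4514, 7486, 6001]
After projecting period 3:
Births: 4514 × 0.517 = 2334, 7486 × 0.091 = 681 → 3015
Group 2: 5074 × 0.968 = 4912
Group 3: 4514 × 0.979 = 4419
Group 4: 7486 × 0.973 = 7284
Net migration: Group 1 + 560 → 3575
→ [3575, 4912, 4419, 7284]
After projecting period 4:
Births: 4912 × 0.517 = 2540, 4419 × 0.091 = 402 → 2942
Group 2: 3575 × 0.968 = 3461
Group 3: 4912 × 0.979 = 4809
Group 4: 4419 × 0.973 = 4300
Net migration: Group 1 + 560 → 3502
→ [3502, 3461, 4809, 4300]
Total: 41600 → 16072; change = -25528; percentage change = -61.4%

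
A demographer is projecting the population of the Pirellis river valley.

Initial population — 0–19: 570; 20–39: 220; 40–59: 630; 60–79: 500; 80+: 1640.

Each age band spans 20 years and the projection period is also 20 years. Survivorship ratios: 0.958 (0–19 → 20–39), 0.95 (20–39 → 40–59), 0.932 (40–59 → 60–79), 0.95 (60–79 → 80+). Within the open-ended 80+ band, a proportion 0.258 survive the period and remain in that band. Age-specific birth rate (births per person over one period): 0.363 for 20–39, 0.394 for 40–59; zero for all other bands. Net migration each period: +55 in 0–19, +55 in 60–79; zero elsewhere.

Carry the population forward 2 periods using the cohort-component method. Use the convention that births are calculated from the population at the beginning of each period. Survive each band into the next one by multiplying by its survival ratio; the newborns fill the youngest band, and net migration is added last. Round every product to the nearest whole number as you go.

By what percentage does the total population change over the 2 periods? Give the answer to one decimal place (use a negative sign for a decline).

Period 1:
Births: 220 × 0.363 = 80  |  630 × 0.394 = 248 → 328
20–39: 570 × 0.958 = 546
40–59: 220 × 0.95 = 209
60–79: 630 × 0.932 = 587
80+: 500 × 0.95 + 1640 × 0.258 = 475 + 423 = 898
Net migration: 0–19 + 55 → 383; 60–79 + 55 → 642
Giving 383 / 546 / 209 / 642 / 898.
Period 2:
Births: 546 × 0.363 = 198  |  209 × 0.394 = 82 → 280
20–39: 383 × 0.958 = 367
40–59: 546 × 0.95 = 519
60–79: 209 × 0.932 = 195
80+: 642 × 0.95 + 898 × 0.258 = 610 + 232 = 842
Net migration: 0–19 + 55 → 335; 60–79 + 55 → 250
Giving 335 / 367 / 519 / 250 / 842.
Total: 3560 → 2313; change = -1247; percentage change = -35.0%

-35.0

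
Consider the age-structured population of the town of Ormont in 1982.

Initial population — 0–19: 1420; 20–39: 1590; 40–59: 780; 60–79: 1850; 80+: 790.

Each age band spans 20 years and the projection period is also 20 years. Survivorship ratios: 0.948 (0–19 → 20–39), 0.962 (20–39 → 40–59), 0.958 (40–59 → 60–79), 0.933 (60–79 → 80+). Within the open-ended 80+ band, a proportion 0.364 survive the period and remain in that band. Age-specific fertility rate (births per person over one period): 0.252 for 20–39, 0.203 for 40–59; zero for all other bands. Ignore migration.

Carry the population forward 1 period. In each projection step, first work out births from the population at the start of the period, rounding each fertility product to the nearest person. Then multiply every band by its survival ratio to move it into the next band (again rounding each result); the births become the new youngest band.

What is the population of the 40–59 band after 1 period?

Call the groups 1 to 5, youngest first.
After projecting period 1:
Births: 1590 × 0.252 = 401 ; 780 × 0.203 = 158 → 559
Group 2: 1420 × 0.948 = 1346
Group 3: 1590 × 0.962 = 1530
Group 4: 780 × 0.958 = 747
Group 5: 1850 × 0.933 + 790 × 0.364 = 1726 + 288 = 2014
→ [559, 1346, 1530, 747, 2014]

1530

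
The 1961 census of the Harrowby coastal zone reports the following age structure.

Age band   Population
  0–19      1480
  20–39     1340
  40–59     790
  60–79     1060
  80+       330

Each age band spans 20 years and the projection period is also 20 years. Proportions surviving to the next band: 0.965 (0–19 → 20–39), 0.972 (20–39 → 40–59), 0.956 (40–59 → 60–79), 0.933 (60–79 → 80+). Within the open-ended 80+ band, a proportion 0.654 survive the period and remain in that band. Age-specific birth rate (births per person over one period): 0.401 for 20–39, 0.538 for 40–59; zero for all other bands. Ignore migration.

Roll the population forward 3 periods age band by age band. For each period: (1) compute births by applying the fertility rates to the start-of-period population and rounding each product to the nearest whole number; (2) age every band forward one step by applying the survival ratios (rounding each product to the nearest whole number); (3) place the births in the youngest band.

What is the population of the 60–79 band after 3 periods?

Call the groups 1 to 5, youngest first.
Period 1:
Births: 1340 × 0.401 = 537  |  790 × 0.538 = 425 — total 962
Group 2: 1480 × 0.965 = 1428
Group 3: 1340 × 0.972 = 1302
Group 4: 790 × 0.956 = 755
Group 5: 1060 × 0.933 + 330 × 0.654 = 989 + 216 = 1205
→ [962, 1428, 1302, 755, 1205]
Period 2:
Births: 1428 × 0.401 = 573  |  1302 × 0.538 = 700 — total 1273
Group 2: 962 × 0.965 = 928
Group 3: 1428 × 0.972 = 1388
Group 4: 1302 × 0.956 = 1245
Group 5: 755 × 0.933 + 1205 × 0.654 = 704 + 788 = 1492
→ [1273, 928, 1388, 1245, 1492]
Period 3:
Births: 928 × 0.401 = 372  |  1388 × 0.538 = 747 — total 1119
Group 2: 1273 × 0.965 = 1228
Group 3: 928 × 0.972 = 902
Group 4: 1388 × 0.956 = 1327
Group 5: 1245 × 0.933 + 1492 × 0.654 = 1162 + 976 = 2138
→ [1119, 1228, 902, 1327, 2138]

1327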